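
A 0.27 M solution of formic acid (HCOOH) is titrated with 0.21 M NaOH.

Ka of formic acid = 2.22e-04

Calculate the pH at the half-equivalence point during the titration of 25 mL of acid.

At half-equivalence [HA] = [A⁻], so Henderson-Hasselbalch gives pH = pKa = -log(2.22e-04) = 3.65.

pH = pKa = 3.65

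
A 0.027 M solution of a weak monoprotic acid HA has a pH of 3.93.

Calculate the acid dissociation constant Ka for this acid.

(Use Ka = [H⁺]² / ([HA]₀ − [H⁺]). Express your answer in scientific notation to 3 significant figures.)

[H⁺] = 10^(−pH) = 10^(−3.93) = 1.175e-04 M. For HA ⇌ H⁺ + A⁻, Ka = [H⁺][A⁻]/[HA] = [H⁺]² / ([HA]₀ − [H⁺]) = (1.175e-04)² / (0.027 − 1.175e-04) = 5.13e-07.

K_a = 5.13e-07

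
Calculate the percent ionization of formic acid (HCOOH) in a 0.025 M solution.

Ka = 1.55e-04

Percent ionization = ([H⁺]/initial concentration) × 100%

Using Ka equilibrium: x² + Ka×x - Ka×C = 0. Solving: [H⁺] = 1.8925e-03. Percent = (1.8925e-03/0.025) × 100

Percent ionization = 7.57%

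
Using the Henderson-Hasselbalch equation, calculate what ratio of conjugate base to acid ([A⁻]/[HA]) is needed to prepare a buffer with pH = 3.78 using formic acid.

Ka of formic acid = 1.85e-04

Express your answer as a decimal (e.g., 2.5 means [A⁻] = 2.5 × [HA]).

pKa = -log(1.85e-04) = 3.7328. pH = pKa + log([A⁻]/[HA]), so log([A⁻]/[HA]) = pH − pKa = 3.78 − 3.7328 = 0.0472. [A⁻]/[HA] = 10^(0.0472) = 1.11

[A⁻]/[HA] = 1.11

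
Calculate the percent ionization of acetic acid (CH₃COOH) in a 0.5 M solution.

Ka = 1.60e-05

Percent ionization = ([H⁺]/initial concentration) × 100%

Using Ka equilibrium: x² + Ka×x - Ka×C = 0. Solving: [H⁺] = 2.8204e-03. Percent = (2.8204e-03/0.5) × 100

Percent ionization = 0.564%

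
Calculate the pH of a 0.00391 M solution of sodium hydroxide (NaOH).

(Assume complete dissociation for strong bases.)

[OH⁻] = 0.00391 M for strong base. pOH = -log[OH⁻] = 2.41, pH = 14 - pOH

pH = 11.59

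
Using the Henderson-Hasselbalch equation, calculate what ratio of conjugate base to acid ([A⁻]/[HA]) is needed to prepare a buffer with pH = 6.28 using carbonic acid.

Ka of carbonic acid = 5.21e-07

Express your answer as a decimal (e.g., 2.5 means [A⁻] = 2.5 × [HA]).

pKa = -log(5.21e-07) = 6.2832. pH = pKa + log([A⁻]/[HA]), so log([A⁻]/[HA]) = pH − pKa = 6.28 − 6.2832 = -0.0032. [A⁻]/[HA] = 10^(-0.0032) = 0.993

[A⁻]/[HA] = 0.993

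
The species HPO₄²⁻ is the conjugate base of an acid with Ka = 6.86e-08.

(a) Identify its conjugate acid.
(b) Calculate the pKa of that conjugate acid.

(a) The conjugate acid is formed by adding one H⁺ to HPO₄²⁻, giving H₂PO₄⁻. (b) pKa = -log(Ka) = -log(6.86e-08) = 7.16.

Conjugate acid: H₂PO₄⁻; pK_a = 7.16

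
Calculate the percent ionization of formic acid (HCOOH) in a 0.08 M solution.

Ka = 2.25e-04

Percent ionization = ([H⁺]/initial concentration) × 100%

Using Ka equilibrium: x² + Ka×x - Ka×C = 0. Solving: [H⁺] = 4.1316e-03. Percent = (4.1316e-03/0.08) × 100

Percent ionization = 5.16%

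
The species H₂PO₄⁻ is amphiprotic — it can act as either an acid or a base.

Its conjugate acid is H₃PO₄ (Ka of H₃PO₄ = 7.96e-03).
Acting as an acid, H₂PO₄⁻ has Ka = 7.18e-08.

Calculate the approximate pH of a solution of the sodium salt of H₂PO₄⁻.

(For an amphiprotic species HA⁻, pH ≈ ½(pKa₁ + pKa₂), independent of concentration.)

pKa₁ = -log(7.96e-03) = 2.10; pKa₂ = -log(7.18e-08) = 7.14. For an amphiprotic species, pH ≈ ½(pKa₁ + pKa₂) = ½(2.10 + 7.14) = 4.62.

pH = 4.62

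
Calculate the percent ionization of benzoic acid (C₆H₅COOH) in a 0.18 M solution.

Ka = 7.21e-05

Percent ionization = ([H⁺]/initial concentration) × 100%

Using Ka equilibrium: x² + Ka×x - Ka×C = 0. Solving: [H⁺] = 3.5666e-03. Percent = (3.5666e-03/0.18) × 100

Percent ionization = 1.98%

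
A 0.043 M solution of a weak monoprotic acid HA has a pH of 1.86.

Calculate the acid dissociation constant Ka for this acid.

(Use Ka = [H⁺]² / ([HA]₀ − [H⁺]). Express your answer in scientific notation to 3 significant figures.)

[H⁺] = 10^(−pH) = 10^(−1.86) = 1.380e-02 M. For HA ⇌ H⁺ + A⁻, Ka = [H⁺][A⁻]/[HA] = [H⁺]² / ([HA]₀ − [H⁺]) = (1.380e-02)² / (0.043 − 1.380e-02) = 6.53e-03.

K_a = 6.53e-03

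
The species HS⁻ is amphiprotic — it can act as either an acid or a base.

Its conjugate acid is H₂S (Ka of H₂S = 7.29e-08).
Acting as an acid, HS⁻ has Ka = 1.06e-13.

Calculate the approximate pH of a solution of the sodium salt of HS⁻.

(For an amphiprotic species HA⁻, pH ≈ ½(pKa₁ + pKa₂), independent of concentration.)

pKa₁ = -log(7.29e-08) = 7.14; pKa₂ = -log(1.06e-13) = 12.97. For an amphiprotic species, pH ≈ ½(pKa₁ + pKa₂) = ½(7.14 + 12.97) = 10.06.

pH = 10.06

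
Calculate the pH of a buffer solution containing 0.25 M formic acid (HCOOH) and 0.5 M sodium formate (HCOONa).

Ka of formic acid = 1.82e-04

pKa = -log(1.82e-04) = 3.74. pH = pKa + log([A⁻]/[HA]) = 3.74 + log(0.5/0.25)

pH = 4.04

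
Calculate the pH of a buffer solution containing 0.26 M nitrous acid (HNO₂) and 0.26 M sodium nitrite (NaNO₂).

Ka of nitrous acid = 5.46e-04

pKa = -log(5.46e-04) = 3.26. pH = pKa + log([A⁻]/[HA]) = 3.26 + log(0.26/0.26)

pH = 3.26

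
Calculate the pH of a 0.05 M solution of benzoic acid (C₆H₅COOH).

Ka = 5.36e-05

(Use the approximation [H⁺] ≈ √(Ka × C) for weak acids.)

[H⁺] = √(Ka × C) = √(5.36e-05 × 0.05) = 1.6371e-03. pH = -log(1.6371e-03)

pH = 2.79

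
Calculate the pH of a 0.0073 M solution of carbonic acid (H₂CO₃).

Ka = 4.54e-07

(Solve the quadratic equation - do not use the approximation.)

x² + Ka×x - Ka×C = 0. Using quadratic formula: [H⁺] = 5.7343e-05

pH = 4.24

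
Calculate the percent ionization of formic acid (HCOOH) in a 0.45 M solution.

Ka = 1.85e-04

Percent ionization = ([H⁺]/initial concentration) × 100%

Using Ka equilibrium: x² + Ka×x - Ka×C = 0. Solving: [H⁺] = 9.0321e-03. Percent = (9.0321e-03/0.45) × 100

Percent ionization = 2.01%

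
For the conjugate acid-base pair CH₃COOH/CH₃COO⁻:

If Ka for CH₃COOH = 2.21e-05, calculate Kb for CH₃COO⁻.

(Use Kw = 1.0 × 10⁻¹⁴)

For a conjugate pair Ka × Kb = Kw, so Kb = Kw/Ka = 1.0 × 10⁻¹⁴ / 2.21e-05 = 4.52e-10.

K_b = 4.52e-10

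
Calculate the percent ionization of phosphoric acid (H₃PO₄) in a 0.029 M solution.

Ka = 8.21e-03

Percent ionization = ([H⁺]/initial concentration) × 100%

Using Ka equilibrium: x² + Ka×x - Ka×C = 0. Solving: [H⁺] = 1.1862e-02. Percent = (1.1862e-02/0.029) × 100

Percent ionization = 40.9%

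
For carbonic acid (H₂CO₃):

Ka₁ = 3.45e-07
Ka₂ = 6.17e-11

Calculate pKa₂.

pKa₂ = -log(Ka₂) = -log(6.17e-11) = 10.21.

pK_{a2} = 10.21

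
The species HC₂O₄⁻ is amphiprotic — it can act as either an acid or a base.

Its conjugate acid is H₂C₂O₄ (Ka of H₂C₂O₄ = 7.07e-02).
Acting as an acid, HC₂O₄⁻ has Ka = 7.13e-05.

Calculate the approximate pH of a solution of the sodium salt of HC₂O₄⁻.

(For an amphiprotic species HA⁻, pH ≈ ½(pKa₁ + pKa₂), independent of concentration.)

pKa₁ = -log(7.07e-02) = 1.15; pKa₂ = -log(7.13e-05) = 4.15. For an amphiprotic species, pH ≈ ½(pKa₁ + pKa₂) = ½(1.15 + 4.15) = 2.65.

pH = 2.65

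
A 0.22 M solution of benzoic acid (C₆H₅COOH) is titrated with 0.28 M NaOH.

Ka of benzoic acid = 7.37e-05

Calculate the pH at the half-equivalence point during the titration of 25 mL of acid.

At half-equivalence [HA] = [A⁻], so Henderson-Hasselbalch gives pH = pKa = -log(7.37e-05) = 4.13.

pH = pKa = 4.13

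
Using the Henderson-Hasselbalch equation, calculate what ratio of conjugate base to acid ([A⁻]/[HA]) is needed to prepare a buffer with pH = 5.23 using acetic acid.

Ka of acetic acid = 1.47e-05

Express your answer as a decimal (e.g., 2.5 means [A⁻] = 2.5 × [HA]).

pKa = -log(1.47e-05) = 4.8327. pH = pKa + log([A⁻]/[HA]), so log([A⁻]/[HA]) = pH − pKa = 5.23 − 4.8327 = 0.3973. [A⁻]/[HA] = 10^(0.3973) = 2.50

[A⁻]/[HA] = 2.50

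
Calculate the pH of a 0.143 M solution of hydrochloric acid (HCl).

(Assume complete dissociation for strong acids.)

[H⁺] = 0.143 M for strong acid. pH = -log[H⁺] = -log(0.143)

pH = 0.84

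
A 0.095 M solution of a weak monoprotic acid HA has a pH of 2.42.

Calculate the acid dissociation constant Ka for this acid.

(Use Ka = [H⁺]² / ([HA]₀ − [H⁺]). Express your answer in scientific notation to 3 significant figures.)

[H⁺] = 10^(−pH) = 10^(−2.42) = 3.802e-03 M. For HA ⇌ H⁺ + A⁻, Ka = [H⁺][A⁻]/[HA] = [H⁺]² / ([HA]₀ − [H⁺]) = (3.802e-03)² / (0.095 − 3.802e-03) = 1.58e-04.

K_a = 1.58e-04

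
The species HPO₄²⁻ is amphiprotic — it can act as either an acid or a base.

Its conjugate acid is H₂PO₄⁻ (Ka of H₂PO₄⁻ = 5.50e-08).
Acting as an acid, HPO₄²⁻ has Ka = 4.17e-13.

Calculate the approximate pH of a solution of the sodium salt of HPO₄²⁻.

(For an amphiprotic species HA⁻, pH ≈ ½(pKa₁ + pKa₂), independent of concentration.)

pKa₁ = -log(5.50e-08) = 7.26; pKa₂ = -log(4.17e-13) = 12.38. For an amphiprotic species, pH ≈ ½(pKa₁ + pKa₂) = ½(7.26 + 12.38) = 9.82.

pH = 9.82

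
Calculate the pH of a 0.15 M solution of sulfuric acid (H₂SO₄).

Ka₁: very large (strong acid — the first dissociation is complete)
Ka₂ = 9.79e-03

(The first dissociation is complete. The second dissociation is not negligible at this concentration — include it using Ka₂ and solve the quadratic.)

First dissociation is complete: [H⁺]₀ = [HSO₄⁻]₀ = C = 0.15 M. Second dissociation HSO₄⁻ ⇌ H⁺ + SO₄²⁻: let x = [SO₄²⁻]. Ka₂ = (C + x)·x / (C − x) = 9.79e-03 → x² + (C + Ka₂)·x − Ka₂·C = 0 → x² + 0.15979·x − 1.468e-03 = 0. x = (−0.15979 + √(0.15979² + 4 × 1.468e-03)) / 2 = 8.7149e-03 M. [H⁺] = C + x = 0.15 + 8.7149e-03 = 1.5871e-01 M. pH = -log(1.5871e-01) = 0.80.

pH = 0.80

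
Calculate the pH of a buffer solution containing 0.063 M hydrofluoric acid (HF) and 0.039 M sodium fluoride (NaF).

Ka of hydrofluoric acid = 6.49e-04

pKa = -log(6.49e-04) = 3.19. pH = pKa + log([A⁻]/[HA]) = 3.19 + log(0.039/0.063)

pH = 2.98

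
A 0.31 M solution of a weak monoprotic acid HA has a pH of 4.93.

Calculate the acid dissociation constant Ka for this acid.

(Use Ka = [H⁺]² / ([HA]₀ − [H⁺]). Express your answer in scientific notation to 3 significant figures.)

[H⁺] = 10^(−pH) = 10^(−4.93) = 1.175e-05 M. For HA ⇌ H⁺ + A⁻, Ka = [H⁺][A⁻]/[HA] = [H⁺]² / ([HA]₀ − [H⁺]) = (1.175e-05)² / (0.31 − 1.175e-05) = 4.45e-10.

K_a = 4.45e-10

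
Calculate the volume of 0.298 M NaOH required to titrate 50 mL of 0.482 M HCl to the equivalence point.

At equivalence: moles acid = moles base. moles HCl = 0.482 × 50/1000 = 0.0241 mol. V_base = moles / 0.298 × 1000 = 80.9 mL.

V_{base} = 80.9 mL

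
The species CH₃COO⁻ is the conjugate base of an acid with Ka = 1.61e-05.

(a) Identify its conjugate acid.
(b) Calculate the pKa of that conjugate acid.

(a) The conjugate acid is formed by adding one H⁺ to CH₃COO⁻, giving CH₃COOH. (b) pKa = -log(Ka) = -log(1.61e-05) = 4.79.

Conjugate acid: CH₃COOH; pK_a = 4.79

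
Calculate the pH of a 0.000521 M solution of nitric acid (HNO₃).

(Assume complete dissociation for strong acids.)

[H⁺] = 0.000521 M for strong acid. pH = -log[H⁺] = -log(0.000521)

pH = 3.28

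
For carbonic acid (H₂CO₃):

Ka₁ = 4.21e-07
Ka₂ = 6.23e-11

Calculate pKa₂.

pKa₂ = -log(Ka₂) = -log(6.23e-11) = 10.21.

pK_{a2} = 10.21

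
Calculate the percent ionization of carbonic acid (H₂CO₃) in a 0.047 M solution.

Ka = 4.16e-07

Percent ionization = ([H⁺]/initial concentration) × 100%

Using Ka equilibrium: x² + Ka×x - Ka×C = 0. Solving: [H⁺] = 1.3962e-04. Percent = (1.3962e-04/0.047) × 100

Percent ionization = 0.297%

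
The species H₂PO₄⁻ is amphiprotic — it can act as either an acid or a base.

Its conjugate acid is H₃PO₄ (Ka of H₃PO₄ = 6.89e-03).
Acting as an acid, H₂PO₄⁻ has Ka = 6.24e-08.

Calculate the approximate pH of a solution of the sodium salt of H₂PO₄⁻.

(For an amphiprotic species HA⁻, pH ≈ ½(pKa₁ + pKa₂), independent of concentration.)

pKa₁ = -log(6.89e-03) = 2.16; pKa₂ = -log(6.24e-08) = 7.20. For an amphiprotic species, pH ≈ ½(pKa₁ + pKa₂) = ½(2.16 + 7.20) = 4.68.

pH = 4.68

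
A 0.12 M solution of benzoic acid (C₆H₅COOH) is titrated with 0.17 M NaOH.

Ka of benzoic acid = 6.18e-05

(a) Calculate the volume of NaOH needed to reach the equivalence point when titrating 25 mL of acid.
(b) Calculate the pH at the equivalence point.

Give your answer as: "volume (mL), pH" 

moles acid = 0.12 × 25/1000 = 0.003 mol; V_base = moles/0.17 × 1000 = 17.6 mL. At equivalence only the conjugate base is present: [A⁻] = 0.003/0.043 = 7.0345e-02 M. Kb = Kw/Ka = 1.62e-10; [OH⁻] = √(Kb × [A⁻]) = 3.3738e-06; pOH = 5.47; pH = 14 - pOH = 8.53.

V = 17.6 mL, pH = 8.53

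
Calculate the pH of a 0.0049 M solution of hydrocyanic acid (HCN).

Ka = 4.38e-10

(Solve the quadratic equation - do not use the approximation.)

x² + Ka×x - Ka×C = 0. Using quadratic formula: [H⁺] = 1.4648e-06

pH = 5.83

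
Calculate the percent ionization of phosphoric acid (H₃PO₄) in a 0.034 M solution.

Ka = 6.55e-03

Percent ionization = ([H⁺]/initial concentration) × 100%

Using Ka equilibrium: x² + Ka×x - Ka×C = 0. Solving: [H⁺] = 1.2003e-02. Percent = (1.2003e-02/0.034) × 100

Percent ionization = 35.3%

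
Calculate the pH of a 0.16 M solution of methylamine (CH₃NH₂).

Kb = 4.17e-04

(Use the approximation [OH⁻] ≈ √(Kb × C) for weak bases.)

[OH⁻] = √(Kb × C) = √(4.17e-04 × 0.16) = 8.1682e-03. pOH = 2.09, pH = 14 - pOH

pH = 11.91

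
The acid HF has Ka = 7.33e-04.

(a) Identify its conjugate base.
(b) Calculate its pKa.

(a) The conjugate base is formed by removing one H⁺ from HF, giving F⁻. (b) pKa = -log(Ka) = -log(7.33e-04) = 3.13.

Conjugate base: F⁻; pK_a = 3.13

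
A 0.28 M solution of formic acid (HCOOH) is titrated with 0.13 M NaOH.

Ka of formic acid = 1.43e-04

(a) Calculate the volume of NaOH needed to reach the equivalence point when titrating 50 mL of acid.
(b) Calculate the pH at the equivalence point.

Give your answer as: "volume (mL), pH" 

moles acid = 0.28 × 50/1000 = 0.014 mol; V_base = moles/0.13 × 1000 = 107.7 mL. At equivalence only the conjugate base is present: [A⁻] = 0.014/0.158 = 8.8780e-02 M. Kb = Kw/Ka = 6.99e-11; [OH⁻] = √(Kb × [A⁻]) = 2.4917e-06; pOH = 5.60; pH = 14 - pOH = 8.40.

V = 107.7 mL, pH = 8.40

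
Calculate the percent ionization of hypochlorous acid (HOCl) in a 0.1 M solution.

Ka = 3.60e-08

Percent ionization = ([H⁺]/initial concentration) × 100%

Using Ka equilibrium: x² + Ka×x - Ka×C = 0. Solving: [H⁺] = 5.9982e-05. Percent = (5.9982e-05/0.1) × 100

Percent ionization = 0.06%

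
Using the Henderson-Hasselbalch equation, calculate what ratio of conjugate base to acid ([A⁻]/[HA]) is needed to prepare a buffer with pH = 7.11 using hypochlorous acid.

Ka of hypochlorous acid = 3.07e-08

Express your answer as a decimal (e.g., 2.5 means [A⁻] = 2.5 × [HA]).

pKa = -log(3.07e-08) = 7.5129. pH = pKa + log([A⁻]/[HA]), so log([A⁻]/[HA]) = pH − pKa = 7.11 − 7.5129 = -0.4029. [A⁻]/[HA] = 10^(-0.4029) = 0.395

[A⁻]/[HA] = 0.395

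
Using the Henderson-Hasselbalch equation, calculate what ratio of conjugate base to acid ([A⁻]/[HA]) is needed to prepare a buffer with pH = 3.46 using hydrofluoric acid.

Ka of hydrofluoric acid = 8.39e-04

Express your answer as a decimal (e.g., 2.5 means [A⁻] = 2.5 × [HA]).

pKa = -log(8.39e-04) = 3.0762. pH = pKa + log([A⁻]/[HA]), so log([A⁻]/[HA]) = pH − pKa = 3.46 − 3.0762 = 0.3838. [A⁻]/[HA] = 10^(0.3838) = 2.42

[A⁻]/[HA] = 2.42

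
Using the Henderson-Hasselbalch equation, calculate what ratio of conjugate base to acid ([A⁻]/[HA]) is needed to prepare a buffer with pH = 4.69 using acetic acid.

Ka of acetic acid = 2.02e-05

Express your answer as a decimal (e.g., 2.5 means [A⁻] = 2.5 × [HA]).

pKa = -log(2.02e-05) = 4.6946. pH = pKa + log([A⁻]/[HA]), so log([A⁻]/[HA]) = pH − pKa = 4.69 − 4.6946 = -0.0046. [A⁻]/[HA] = 10^(-0.0046) = 0.989

[A⁻]/[HA] = 0.989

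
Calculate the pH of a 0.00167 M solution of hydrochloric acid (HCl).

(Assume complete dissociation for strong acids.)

[H⁺] = 0.00167 M for strong acid. pH = -log[H⁺] = -log(0.00167)

pH = 2.78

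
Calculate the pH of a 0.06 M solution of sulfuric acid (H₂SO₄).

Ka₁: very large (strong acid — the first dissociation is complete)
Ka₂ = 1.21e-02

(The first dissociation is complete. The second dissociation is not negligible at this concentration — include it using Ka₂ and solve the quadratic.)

First dissociation is complete: [H⁺]₀ = [HSO₄⁻]₀ = C = 0.06 M. Second dissociation HSO₄⁻ ⇌ H⁺ + SO₄²⁻: let x = [SO₄²⁻]. Ka₂ = (C + x)·x / (C − x) = 1.21e-02 → x² + (C + Ka₂)·x − Ka₂·C = 0 → x² + 0.07210·x − 7.260e-04 = 0. x = (−0.07210 + √(0.07210² + 4 × 7.260e-04)) / 2 = 8.9567e-03 M. [H⁺] = C + x = 0.06 + 8.9567e-03 = 6.8957e-02 M. pH = -log(6.8957e-02) = 1.16.

pH = 1.16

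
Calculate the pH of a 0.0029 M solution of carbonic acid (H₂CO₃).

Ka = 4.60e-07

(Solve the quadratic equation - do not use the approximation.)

x² + Ka×x - Ka×C = 0. Using quadratic formula: [H⁺] = 3.6295e-05

pH = 4.44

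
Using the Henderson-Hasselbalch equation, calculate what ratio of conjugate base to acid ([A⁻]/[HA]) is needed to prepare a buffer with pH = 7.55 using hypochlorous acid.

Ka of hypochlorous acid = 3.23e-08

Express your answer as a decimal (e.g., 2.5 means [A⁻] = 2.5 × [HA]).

pKa = -log(3.23e-08) = 7.4908. pH = pKa + log([A⁻]/[HA]), so log([A⁻]/[HA]) = pH − pKa = 7.55 − 7.4908 = 0.0592. [A⁻]/[HA] = 10^(0.0592) = 1.15

[A⁻]/[HA] = 1.15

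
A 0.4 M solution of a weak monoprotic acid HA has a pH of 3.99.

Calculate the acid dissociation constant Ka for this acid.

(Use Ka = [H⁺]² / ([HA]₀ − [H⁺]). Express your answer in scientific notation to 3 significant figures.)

[H⁺] = 10^(−pH) = 10^(−3.99) = 1.023e-04 M. For HA ⇌ H⁺ + A⁻, Ka = [H⁺][A⁻]/[HA] = [H⁺]² / ([HA]₀ − [H⁺]) = (1.023e-04)² / (0.4 − 1.023e-04) = 2.62e-08.

K_a = 2.62e-08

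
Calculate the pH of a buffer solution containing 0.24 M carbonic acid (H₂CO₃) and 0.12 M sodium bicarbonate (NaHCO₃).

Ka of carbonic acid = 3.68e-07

pKa = -log(3.68e-07) = 6.43. pH = pKa + log([A⁻]/[HA]) = 6.43 + log(0.12/0.24)

pH = 6.13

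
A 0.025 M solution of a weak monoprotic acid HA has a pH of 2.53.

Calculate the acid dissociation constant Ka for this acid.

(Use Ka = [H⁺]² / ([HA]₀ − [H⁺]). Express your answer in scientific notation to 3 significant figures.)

[H⁺] = 10^(−pH) = 10^(−2.53) = 2.951e-03 M. For HA ⇌ H⁺ + A⁻, Ka = [H⁺][A⁻]/[HA] = [H⁺]² / ([HA]₀ − [H⁺]) = (2.951e-03)² / (0.025 − 2.951e-03) = 3.95e-04.

K_a = 3.95e-04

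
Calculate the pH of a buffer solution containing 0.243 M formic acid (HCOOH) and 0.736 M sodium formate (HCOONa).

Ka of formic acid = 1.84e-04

pKa = -log(1.84e-04) = 3.74. pH = pKa + log([A⁻]/[HA]) = 3.74 + log(0.736/0.243)

pH = 4.22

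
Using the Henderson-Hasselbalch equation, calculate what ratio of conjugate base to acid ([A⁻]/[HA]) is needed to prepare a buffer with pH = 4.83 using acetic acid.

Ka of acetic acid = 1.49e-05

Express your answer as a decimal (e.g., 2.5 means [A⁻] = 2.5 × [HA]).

pKa = -log(1.49e-05) = 4.8268. pH = pKa + log([A⁻]/[HA]), so log([A⁻]/[HA]) = pH − pKa = 4.83 − 4.8268 = 0.0032. [A⁻]/[HA] = 10^(0.0032) = 1.01

[A⁻]/[HA] = 1.01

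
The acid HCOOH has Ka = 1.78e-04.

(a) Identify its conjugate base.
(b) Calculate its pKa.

(a) The conjugate base is formed by removing one H⁺ from HCOOH, giving HCOO⁻. (b) pKa = -log(Ka) = -log(1.78e-04) = 3.75.

Conjugate base: HCOO⁻; pK_a = 3.75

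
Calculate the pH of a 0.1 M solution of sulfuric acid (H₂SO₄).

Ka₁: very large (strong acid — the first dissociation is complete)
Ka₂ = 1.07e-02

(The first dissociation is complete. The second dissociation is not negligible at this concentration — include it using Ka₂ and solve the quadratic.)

First dissociation is complete: [H⁺]₀ = [HSO₄⁻]₀ = C = 0.1 M. Second dissociation HSO₄⁻ ⇌ H⁺ + SO₄²⁻: let x = [SO₄²⁻]. Ka₂ = (C + x)·x / (C − x) = 1.07e-02 → x² + (C + Ka₂)·x − Ka₂·C = 0 → x² + 0.11070·x − 1.070e-03 = 0. x = (−0.11070 + √(0.11070² + 4 × 1.070e-03)) / 2 = 8.9433e-03 M. [H⁺] = C + x = 0.1 + 8.9433e-03 = 1.0894e-01 M. pH = -log(1.0894e-01) = 0.96.

pH = 0.96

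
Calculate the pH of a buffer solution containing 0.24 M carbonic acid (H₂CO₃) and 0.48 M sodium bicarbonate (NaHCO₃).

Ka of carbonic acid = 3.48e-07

pKa = -log(3.48e-07) = 6.46. pH = pKa + log([A⁻]/[HA]) = 6.46 + log(0.48/0.24)

pH = 6.76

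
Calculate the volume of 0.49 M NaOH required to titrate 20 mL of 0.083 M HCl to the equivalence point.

At equivalence: moles acid = moles base. moles HCl = 0.083 × 20/1000 = 0.00166 mol. V_base = moles / 0.49 × 1000 = 3.4 mL.

V_{base} = 3.4 mL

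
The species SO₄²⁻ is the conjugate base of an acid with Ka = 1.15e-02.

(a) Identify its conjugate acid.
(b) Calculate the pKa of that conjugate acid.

(a) The conjugate acid is formed by adding one H⁺ to SO₄²⁻, giving HSO₄⁻. (b) pKa = -log(Ka) = -log(1.15e-02) = 1.94.

Conjugate acid: HSO₄⁻; pK_a = 1.94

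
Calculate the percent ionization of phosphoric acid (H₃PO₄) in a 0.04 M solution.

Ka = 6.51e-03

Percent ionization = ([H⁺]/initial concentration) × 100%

Using Ka equilibrium: x² + Ka×x - Ka×C = 0. Solving: [H⁺] = 1.3207e-02. Percent = (1.3207e-02/0.04) × 100

Percent ionization = 33%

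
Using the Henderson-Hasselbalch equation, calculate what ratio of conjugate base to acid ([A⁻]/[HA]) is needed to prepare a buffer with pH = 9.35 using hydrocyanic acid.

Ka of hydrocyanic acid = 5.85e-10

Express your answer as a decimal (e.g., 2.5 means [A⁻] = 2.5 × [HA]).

pKa = -log(5.85e-10) = 9.2328. pH = pKa + log([A⁻]/[HA]), so log([A⁻]/[HA]) = pH − pKa = 9.35 − 9.2328 = 0.1172. [A⁻]/[HA] = 10^(0.1172) = 1.31

[A⁻]/[HA] = 1.31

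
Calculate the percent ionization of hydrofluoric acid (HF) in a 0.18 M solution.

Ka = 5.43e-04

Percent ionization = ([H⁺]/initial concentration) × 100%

Using Ka equilibrium: x² + Ka×x - Ka×C = 0. Solving: [H⁺] = 9.6186e-03. Percent = (9.6186e-03/0.18) × 100

Percent ionization = 5.34%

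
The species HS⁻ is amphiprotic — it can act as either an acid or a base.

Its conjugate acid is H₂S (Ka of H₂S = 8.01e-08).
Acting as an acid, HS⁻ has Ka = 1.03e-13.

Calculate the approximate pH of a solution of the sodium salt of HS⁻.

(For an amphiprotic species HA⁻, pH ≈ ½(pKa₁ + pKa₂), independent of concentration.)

pKa₁ = -log(8.01e-08) = 7.10; pKa₂ = -log(1.03e-13) = 12.99. For an amphiprotic species, pH ≈ ½(pKa₁ + pKa₂) = ½(7.10 + 12.99) = 10.04.

pH = 10.04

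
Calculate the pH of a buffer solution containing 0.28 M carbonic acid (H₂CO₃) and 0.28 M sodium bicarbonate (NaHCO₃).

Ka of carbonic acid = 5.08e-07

pKa = -log(5.08e-07) = 6.29. pH = pKa + log([A⁻]/[HA]) = 6.29 + log(0.28/0.28)

pH = 6.29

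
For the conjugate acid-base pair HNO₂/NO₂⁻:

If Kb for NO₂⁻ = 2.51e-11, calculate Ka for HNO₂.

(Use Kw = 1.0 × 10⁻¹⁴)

For a conjugate pair Ka × Kb = Kw, so Ka = Kw/Kb = 1.0 × 10⁻¹⁴ / 2.51e-11 = 3.98e-04.

K_a = 3.98e-04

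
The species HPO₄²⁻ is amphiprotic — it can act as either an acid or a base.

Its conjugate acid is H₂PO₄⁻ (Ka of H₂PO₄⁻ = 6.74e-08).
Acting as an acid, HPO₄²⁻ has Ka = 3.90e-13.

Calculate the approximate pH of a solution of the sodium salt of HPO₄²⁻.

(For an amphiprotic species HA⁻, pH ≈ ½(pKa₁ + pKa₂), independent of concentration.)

pKa₁ = -log(6.74e-08) = 7.17; pKa₂ = -log(3.90e-13) = 12.41. For an amphiprotic species, pH ≈ ½(pKa₁ + pKa₂) = ½(7.17 + 12.41) = 9.79.

pH = 9.79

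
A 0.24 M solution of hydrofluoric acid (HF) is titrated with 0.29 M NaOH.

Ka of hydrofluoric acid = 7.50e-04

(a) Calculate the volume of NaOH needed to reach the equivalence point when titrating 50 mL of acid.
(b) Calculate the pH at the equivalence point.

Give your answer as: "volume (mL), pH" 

moles acid = 0.24 × 50/1000 = 0.012 mol; V_base = moles/0.29 × 1000 = 41.4 mL. At equivalence only the conjugate base is present: [A⁻] = 0.012/0.091 = 1.3132e-01 M. Kb = Kw/Ka = 1.33e-11; [OH⁻] = √(Kb × [A⁻]) = 1.3232e-06; pOH = 5.88; pH = 14 - pOH = 8.12.

V = 41.4 mL, pH = 8.12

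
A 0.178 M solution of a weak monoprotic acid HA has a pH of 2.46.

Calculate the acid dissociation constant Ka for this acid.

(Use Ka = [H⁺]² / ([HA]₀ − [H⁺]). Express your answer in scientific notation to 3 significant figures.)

[H⁺] = 10^(−pH) = 10^(−2.46) = 3.467e-03 M. For HA ⇌ H⁺ + A⁻, Ka = [H⁺][A⁻]/[HA] = [H⁺]² / ([HA]₀ − [H⁺]) = (3.467e-03)² / (0.178 − 3.467e-03) = 6.89e-05.

K_a = 6.89e-05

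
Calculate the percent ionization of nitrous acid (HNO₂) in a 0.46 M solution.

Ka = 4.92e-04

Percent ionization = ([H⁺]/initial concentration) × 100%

Using Ka equilibrium: x² + Ka×x - Ka×C = 0. Solving: [H⁺] = 1.4800e-02. Percent = (1.4800e-02/0.46) × 100

Percent ionization = 3.22%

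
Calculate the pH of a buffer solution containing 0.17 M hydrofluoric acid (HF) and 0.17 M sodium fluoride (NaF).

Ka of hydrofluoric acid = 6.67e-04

pKa = -log(6.67e-04) = 3.18. pH = pKa + log([A⁻]/[HA]) = 3.18 + log(0.17/0.17)

pH = 3.18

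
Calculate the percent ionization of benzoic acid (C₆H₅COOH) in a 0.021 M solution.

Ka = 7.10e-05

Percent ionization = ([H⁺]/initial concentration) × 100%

Using Ka equilibrium: x² + Ka×x - Ka×C = 0. Solving: [H⁺] = 1.1861e-03. Percent = (1.1861e-03/0.021) × 100

Percent ionization = 5.65%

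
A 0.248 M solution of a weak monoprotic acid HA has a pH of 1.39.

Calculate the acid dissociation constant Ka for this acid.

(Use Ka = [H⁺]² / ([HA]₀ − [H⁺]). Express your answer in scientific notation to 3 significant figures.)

[H⁺] = 10^(−pH) = 10^(−1.39) = 4.074e-02 M. For HA ⇌ H⁺ + A⁻, Ka = [H⁺][A⁻]/[HA] = [H⁺]² / ([HA]₀ − [H⁺]) = (4.074e-02)² / (0.248 − 4.074e-02) = 8.01e-03.

K_a = 8.01e-03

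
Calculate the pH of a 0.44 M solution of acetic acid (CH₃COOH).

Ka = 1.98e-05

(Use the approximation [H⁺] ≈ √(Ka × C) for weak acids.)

[H⁺] = √(Ka × C) = √(1.98e-05 × 0.44) = 2.9516e-03. pH = -log(2.9516e-03)

pH = 2.53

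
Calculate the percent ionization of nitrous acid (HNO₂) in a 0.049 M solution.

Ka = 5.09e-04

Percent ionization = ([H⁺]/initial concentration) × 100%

Using Ka equilibrium: x² + Ka×x - Ka×C = 0. Solving: [H⁺] = 4.7461e-03. Percent = (4.7461e-03/0.049) × 100

Percent ionization = 9.69%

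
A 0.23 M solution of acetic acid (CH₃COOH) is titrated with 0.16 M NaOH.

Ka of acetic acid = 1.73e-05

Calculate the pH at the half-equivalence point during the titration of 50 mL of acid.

At half-equivalence [HA] = [A⁻], so Henderson-Hasselbalch gives pH = pKa = -log(1.73e-05) = 4.76.

pH = pKa = 4.76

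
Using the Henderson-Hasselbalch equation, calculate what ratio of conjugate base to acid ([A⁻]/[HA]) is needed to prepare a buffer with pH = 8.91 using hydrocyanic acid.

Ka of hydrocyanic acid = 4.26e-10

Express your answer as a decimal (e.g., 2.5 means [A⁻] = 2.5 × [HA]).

pKa = -log(4.26e-10) = 9.3706. pH = pKa + log([A⁻]/[HA]), so log([A⁻]/[HA]) = pH − pKa = 8.91 − 9.3706 = -0.4606. [A⁻]/[HA] = 10^(-0.4606) = 0.346

[A⁻]/[HA] = 0.346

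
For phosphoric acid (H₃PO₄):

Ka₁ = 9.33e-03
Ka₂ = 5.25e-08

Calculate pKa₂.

pKa₂ = -log(Ka₂) = -log(5.25e-08) = 7.28.

pK_{a2} = 7.28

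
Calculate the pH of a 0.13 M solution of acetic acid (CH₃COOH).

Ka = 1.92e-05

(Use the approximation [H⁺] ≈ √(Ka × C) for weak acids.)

[H⁺] = √(Ka × C) = √(1.92e-05 × 0.13) = 1.5799e-03. pH = -log(1.5799e-03)

pH = 2.80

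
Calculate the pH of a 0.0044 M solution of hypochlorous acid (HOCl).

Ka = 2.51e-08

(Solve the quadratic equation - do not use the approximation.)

x² + Ka×x - Ka×C = 0. Using quadratic formula: [H⁺] = 1.0497e-05

pH = 4.98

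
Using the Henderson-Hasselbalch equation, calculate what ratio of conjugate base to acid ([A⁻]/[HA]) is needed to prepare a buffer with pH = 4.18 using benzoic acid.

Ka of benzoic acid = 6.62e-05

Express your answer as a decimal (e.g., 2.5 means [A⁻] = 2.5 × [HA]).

pKa = -log(6.62e-05) = 4.1791. pH = pKa + log([A⁻]/[HA]), so log([A⁻]/[HA]) = pH − pKa = 4.18 − 4.1791 = 0.0009. [A⁻]/[HA] = 10^(0.0009) = 1.00

[A⁻]/[HA] = 1.00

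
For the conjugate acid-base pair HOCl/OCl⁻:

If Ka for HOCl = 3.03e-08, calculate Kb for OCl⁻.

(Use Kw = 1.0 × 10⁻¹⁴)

For a conjugate pair Ka × Kb = Kw, so Kb = Kw/Ka = 1.0 × 10⁻¹⁴ / 3.03e-08 = 3.30e-07.

K_b = 3.30e-07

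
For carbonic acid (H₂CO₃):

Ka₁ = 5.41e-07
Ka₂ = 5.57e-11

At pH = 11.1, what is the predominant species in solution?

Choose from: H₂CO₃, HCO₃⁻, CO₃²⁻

pKa₁ = 6.27, pKa₂ = 10.25. For a polyprotic acid the predominant species crosses at each pKa: below pKa_n the protonated form dominates, above it the deprotonated form does. At pH = 11.1, the predominant species is CO₃²⁻.

CO₃²⁻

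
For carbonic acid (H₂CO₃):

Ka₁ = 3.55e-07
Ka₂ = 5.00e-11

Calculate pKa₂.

pKa₂ = -log(Ka₂) = -log(5.00e-11) = 10.30.

pK_{a2} = 10.30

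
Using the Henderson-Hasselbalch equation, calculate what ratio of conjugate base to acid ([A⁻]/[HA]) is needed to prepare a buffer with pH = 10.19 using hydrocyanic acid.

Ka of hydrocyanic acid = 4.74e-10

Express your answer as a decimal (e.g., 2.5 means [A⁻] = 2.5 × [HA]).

pKa = -log(4.74e-10) = 9.3242. pH = pKa + log([A⁻]/[HA]), so log([A⁻]/[HA]) = pH − pKa = 10.19 − 9.3242 = 0.8658. [A⁻]/[HA] = 10^(0.8658) = 7.34

[A⁻]/[HA] = 7.34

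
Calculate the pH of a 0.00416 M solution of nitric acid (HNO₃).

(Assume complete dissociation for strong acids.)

[H⁺] = 0.00416 M for strong acid. pH = -log[H⁺] = -log(0.00416)

pH = 2.38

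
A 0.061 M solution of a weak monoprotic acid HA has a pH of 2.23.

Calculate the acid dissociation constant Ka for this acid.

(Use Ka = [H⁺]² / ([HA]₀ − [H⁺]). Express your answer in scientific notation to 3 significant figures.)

[H⁺] = 10^(−pH) = 10^(−2.23) = 5.888e-03 M. For HA ⇌ H⁺ + A⁻, Ka = [H⁺][A⁻]/[HA] = [H⁺]² / ([HA]₀ − [H⁺]) = (5.888e-03)² / (0.061 − 5.888e-03) = 6.29e-04.

K_a = 6.29e-04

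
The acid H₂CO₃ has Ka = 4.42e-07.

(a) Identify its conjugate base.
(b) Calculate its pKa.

(a) The conjugate base is formed by removing one H⁺ from H₂CO₃, giving HCO₃⁻. (b) pKa = -log(Ka) = -log(4.42e-07) = 6.35.

Conjugate base: HCO₃⁻; pK_a = 6.35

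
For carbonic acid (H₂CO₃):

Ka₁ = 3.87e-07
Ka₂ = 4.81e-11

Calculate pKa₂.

pKa₂ = -log(Ka₂) = -log(4.81e-11) = 10.32.

pK_{a2} = 10.32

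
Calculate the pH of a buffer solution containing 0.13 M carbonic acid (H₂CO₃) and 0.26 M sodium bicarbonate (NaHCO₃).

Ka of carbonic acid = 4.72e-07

pKa = -log(4.72e-07) = 6.33. pH = pKa + log([A⁻]/[HA]) = 6.33 + log(0.26/0.13)

pH = 6.63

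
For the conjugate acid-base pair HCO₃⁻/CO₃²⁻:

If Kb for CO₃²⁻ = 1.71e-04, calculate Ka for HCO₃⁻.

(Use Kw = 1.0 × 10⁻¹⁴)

For a conjugate pair Ka × Kb = Kw, so Ka = Kw/Kb = 1.0 × 10⁻¹⁴ / 1.71e-04 = 5.85e-11.

K_a = 5.85e-11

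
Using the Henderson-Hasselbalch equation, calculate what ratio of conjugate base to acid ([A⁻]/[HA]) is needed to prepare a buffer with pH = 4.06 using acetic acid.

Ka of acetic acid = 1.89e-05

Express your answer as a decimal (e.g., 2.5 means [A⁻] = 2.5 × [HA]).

pKa = -log(1.89e-05) = 4.7235. pH = pKa + log([A⁻]/[HA]), so log([A⁻]/[HA]) = pH − pKa = 4.06 − 4.7235 = -0.6635. [A⁻]/[HA] = 10^(-0.6635) = 0.217

[A⁻]/[HA] = 0.217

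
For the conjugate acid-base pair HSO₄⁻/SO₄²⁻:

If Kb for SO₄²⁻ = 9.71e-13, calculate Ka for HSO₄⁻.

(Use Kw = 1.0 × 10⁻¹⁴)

For a conjugate pair Ka × Kb = Kw, so Ka = Kw/Kb = 1.0 × 10⁻¹⁴ / 9.71e-13 = 1.03e-02.

K_a = 1.03e-02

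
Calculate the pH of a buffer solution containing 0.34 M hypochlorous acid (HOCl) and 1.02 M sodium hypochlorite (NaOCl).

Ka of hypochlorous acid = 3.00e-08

pKa = -log(3.00e-08) = 7.52. pH = pKa + log([A⁻]/[HA]) = 7.52 + log(1.02/0.34)

pH = 8.00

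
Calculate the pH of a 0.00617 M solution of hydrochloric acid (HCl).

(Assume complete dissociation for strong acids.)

[H⁺] = 0.00617 M for strong acid. pH = -log[H⁺] = -log(0.00617)

pH = 2.21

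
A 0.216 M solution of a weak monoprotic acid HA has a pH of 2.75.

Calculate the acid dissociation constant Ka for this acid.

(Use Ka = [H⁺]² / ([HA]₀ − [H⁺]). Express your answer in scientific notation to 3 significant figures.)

[H⁺] = 10^(−pH) = 10^(−2.75) = 1.778e-03 M. For HA ⇌ H⁺ + A⁻, Ka = [H⁺][A⁻]/[HA] = [H⁺]² / ([HA]₀ − [H⁺]) = (1.778e-03)² / (0.216 − 1.778e-03) = 1.48e-05.

K_a = 1.48e-05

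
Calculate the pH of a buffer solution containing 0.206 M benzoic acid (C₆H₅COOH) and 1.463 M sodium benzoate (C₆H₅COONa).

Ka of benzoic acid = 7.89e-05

pKa = -log(7.89e-05) = 4.10. pH = pKa + log([A⁻]/[HA]) = 4.10 + log(1.463/0.206)

pH = 4.95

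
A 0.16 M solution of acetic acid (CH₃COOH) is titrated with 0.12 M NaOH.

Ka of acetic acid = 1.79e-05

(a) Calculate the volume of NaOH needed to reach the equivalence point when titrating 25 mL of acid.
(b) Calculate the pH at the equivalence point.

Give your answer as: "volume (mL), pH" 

moles acid = 0.16 × 25/1000 = 0.004 mol; V_base = moles/0.12 × 1000 = 33.3 mL. At equivalence only the conjugate base is present: [A⁻] = 0.004/0.058 = 6.8571e-02 M. Kb = Kw/Ka = 5.59e-10; [OH⁻] = √(Kb × [A⁻]) = 6.1894e-06; pOH = 5.21; pH = 14 - pOH = 8.79.

V = 33.3 mL, pH = 8.79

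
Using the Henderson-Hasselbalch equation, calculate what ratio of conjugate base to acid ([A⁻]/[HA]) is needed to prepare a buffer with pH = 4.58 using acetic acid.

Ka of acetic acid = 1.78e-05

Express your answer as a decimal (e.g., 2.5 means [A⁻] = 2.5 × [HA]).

pKa = -log(1.78e-05) = 4.7496. pH = pKa + log([A⁻]/[HA]), so log([A⁻]/[HA]) = pH − pKa = 4.58 − 4.7496 = -0.1696. [A⁻]/[HA] = 10^(-0.1696) = 0.677

[A⁻]/[HA] = 0.677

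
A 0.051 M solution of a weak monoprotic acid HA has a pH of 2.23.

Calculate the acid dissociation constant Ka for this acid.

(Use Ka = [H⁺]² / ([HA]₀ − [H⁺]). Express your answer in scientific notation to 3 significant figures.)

[H⁺] = 10^(−pH) = 10^(−2.23) = 5.888e-03 M. For HA ⇌ H⁺ + A⁻, Ka = [H⁺][A⁻]/[HA] = [H⁺]² / ([HA]₀ − [H⁺]) = (5.888e-03)² / (0.051 − 5.888e-03) = 7.69e-04.

K_a = 7.69e-04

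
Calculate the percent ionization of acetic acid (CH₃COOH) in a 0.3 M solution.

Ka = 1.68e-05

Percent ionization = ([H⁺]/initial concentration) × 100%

Using Ka equilibrium: x² + Ka×x - Ka×C = 0. Solving: [H⁺] = 2.2366e-03. Percent = (2.2366e-03/0.3) × 100

Percent ionization = 0.746%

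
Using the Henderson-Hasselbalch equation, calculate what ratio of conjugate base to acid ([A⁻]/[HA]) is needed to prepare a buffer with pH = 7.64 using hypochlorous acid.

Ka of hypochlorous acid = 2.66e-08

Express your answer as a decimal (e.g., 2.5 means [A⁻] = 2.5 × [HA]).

pKa = -log(2.66e-08) = 7.5751. pH = pKa + log([A⁻]/[HA]), so log([A⁻]/[HA]) = pH − pKa = 7.64 − 7.5751 = 0.0649. [A⁻]/[HA] = 10^(0.0649) = 1.16

[A⁻]/[HA] = 1.16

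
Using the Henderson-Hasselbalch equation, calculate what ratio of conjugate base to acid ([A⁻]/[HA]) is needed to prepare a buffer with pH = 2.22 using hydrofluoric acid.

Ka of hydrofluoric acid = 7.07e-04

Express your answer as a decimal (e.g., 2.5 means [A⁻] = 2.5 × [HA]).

pKa = -log(7.07e-04) = 3.1506. pH = pKa + log([A⁻]/[HA]), so log([A⁻]/[HA]) = pH − pKa = 2.22 − 3.1506 = -0.9306. [A⁻]/[HA] = 10^(-0.9306) = 0.117

[A⁻]/[HA] = 0.117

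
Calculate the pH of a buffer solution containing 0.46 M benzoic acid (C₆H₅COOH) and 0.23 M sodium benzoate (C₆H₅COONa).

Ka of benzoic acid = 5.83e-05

pKa = -log(5.83e-05) = 4.23. pH = pKa + log([A⁻]/[HA]) = 4.23 + log(0.23/0.46)

pH = 3.93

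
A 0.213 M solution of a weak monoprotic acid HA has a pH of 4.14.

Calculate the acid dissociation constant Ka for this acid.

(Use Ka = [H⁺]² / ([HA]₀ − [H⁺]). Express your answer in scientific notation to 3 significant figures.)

[H⁺] = 10^(−pH) = 10^(−4.14) = 7.244e-05 M. For HA ⇌ H⁺ + A⁻, Ka = [H⁺][A⁻]/[HA] = [H⁺]² / ([HA]₀ − [H⁺]) = (7.244e-05)² / (0.213 − 7.244e-05) = 2.46e-08.

K_a = 2.46e-08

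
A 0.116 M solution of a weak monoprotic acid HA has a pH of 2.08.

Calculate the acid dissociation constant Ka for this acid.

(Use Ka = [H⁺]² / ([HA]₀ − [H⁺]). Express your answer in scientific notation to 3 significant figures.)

[H⁺] = 10^(−pH) = 10^(−2.08) = 8.318e-03 M. For HA ⇌ H⁺ + A⁻, Ka = [H⁺][A⁻]/[HA] = [H⁺]² / ([HA]₀ − [H⁺]) = (8.318e-03)² / (0.116 − 8.318e-03) = 6.42e-04.

K_a = 6.42e-04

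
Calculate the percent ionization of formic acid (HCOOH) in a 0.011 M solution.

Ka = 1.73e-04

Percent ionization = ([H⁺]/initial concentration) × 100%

Using Ka equilibrium: x² + Ka×x - Ka×C = 0. Solving: [H⁺] = 1.2957e-03. Percent = (1.2957e-03/0.011) × 100

Percent ionization = 11.8%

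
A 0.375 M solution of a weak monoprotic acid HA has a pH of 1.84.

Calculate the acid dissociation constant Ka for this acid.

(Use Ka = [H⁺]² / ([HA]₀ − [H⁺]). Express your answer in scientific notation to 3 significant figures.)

[H⁺] = 10^(−pH) = 10^(−1.84) = 1.445e-02 M. For HA ⇌ H⁺ + A⁻, Ka = [H⁺][A⁻]/[HA] = [H⁺]² / ([HA]₀ − [H⁺]) = (1.445e-02)² / (0.375 − 1.445e-02) = 5.79e-04.

K_a = 5.79e-04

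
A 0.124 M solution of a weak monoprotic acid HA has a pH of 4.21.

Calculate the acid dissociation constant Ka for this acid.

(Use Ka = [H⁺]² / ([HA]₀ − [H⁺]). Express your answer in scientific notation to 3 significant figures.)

[H⁺] = 10^(−pH) = 10^(−4.21) = 6.166e-05 M. For HA ⇌ H⁺ + A⁻, Ka = [H⁺][A⁻]/[HA] = [H⁺]² / ([HA]₀ − [H⁺]) = (6.166e-05)² / (0.124 − 6.166e-05) = 3.07e-08.

K_a = 3.07e-08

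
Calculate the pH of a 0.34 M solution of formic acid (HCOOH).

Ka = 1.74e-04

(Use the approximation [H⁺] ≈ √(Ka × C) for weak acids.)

[H⁺] = √(Ka × C) = √(1.74e-04 × 0.34) = 7.6916e-03. pH = -log(7.6916e-03)

pH = 2.11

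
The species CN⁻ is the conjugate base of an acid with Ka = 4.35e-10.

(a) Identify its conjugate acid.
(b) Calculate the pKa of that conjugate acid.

(a) The conjugate acid is formed by adding one H⁺ to CN⁻, giving HCN. (b) pKa = -log(Ka) = -log(4.35e-10) = 9.36.

Conjugate acid: HCN; pK_a = 9.36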